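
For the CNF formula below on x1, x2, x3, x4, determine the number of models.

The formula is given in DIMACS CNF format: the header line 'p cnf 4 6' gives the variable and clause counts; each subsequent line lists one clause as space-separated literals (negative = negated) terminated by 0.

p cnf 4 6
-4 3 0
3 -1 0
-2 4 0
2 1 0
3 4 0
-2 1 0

3

There are 2^4 = 16 truth assignments over (x1, x2, x3, x4).
Check each against the 6 clauses (columns in the order x1, x2, x3, x4):
  F F F F  ✗ fails (x2 ∨ x1)
  F F F T  ✗ fails (¬x4 ∨ x3)
  F F T F  ✗ fails (x2 ∨ x1)
  F F T T  ✗ fails (x2 ∨ x1)
  F T F F  ✗ fails (¬x2 ∨ x4)
  F T F T  ✗ fails (¬x4 ∨ x3)
  F T T F  ✗ fails (¬x2 ∨ x4)
  F T T T  ✗ fails (¬x2 ∨ x1)
  T F F F  ✗ fails (x3 ∨ ¬x1)
  T F F T  ✗ fails (¬x4 ∨ x3)
  T F T F  ✓ satisfies all
  T F T T  ✓ satisfies all
  T T F F  ✗ fails (x3 ∨ ¬x1)
  T T F T  ✗ fails (¬x4 ∨ x3)
  T T T F  ✗ fails (¬x2 ∨ x4)
  T T T T  ✓ satisfies all
3 of the 16 rows are models.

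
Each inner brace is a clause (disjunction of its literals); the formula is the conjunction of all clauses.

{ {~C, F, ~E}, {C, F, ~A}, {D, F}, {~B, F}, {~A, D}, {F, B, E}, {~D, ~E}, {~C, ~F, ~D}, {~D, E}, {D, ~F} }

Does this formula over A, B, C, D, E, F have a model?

No

Suppose D = 1.
The clause (~E) is unit, so E = 0.
That conflicts with the unit clause (E).
That branch fails; take D = 0 instead.
The clause (F) is unit, so F = 1.
That conflicts with the unit clause (~F).
Both values of D lead to a conflict.
No assignment satisfies every clause.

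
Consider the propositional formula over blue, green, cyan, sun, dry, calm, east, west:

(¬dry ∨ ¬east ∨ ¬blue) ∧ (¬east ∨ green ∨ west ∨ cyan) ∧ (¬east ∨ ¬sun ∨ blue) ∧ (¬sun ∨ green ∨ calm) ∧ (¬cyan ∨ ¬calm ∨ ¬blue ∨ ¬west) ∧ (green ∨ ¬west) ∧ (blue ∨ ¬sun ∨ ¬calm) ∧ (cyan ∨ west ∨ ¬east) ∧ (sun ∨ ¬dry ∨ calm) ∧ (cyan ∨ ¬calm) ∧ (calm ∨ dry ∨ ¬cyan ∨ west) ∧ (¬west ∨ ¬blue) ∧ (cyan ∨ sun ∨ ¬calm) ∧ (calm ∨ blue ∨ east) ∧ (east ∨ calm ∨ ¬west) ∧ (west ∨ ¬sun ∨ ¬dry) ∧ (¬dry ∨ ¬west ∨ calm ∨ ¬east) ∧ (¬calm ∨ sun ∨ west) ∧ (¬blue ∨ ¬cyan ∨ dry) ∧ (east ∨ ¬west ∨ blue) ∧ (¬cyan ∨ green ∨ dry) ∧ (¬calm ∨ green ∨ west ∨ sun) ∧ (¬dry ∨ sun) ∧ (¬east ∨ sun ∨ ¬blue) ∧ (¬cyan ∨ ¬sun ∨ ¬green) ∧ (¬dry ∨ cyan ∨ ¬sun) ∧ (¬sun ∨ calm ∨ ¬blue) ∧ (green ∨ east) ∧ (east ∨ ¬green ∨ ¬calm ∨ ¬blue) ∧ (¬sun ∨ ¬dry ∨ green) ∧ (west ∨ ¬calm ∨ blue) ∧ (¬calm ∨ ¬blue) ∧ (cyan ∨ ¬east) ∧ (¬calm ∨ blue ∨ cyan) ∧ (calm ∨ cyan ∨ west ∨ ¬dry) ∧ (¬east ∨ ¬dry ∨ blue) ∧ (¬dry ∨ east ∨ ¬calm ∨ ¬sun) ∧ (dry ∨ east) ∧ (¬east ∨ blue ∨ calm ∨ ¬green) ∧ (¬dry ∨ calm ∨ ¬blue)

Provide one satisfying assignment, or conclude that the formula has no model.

Case green = True:
Case cyan = True:
Unit clause (¬sun) forces sun = False.
Unit clause (¬dry) forces dry = False.
Unit clause (¬blue) forces blue = False.
Unit clause (east) forces east = True.
Unit clause (calm) forces calm = True.
Unit clause (west) forces west = True.
This assignment satisfies each clause.

blue: False,  green: True,  cyan: True,  sun: False,  dry: False,  calm: True,  east: True,  west: True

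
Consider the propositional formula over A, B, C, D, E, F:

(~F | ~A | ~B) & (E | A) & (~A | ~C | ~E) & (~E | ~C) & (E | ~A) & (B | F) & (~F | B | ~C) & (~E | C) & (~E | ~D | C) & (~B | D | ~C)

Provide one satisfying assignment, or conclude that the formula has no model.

Branch on E: set E = 1.
(~C) alone gives C = 0.
Now (C) is unsatisfied and unit — conflict.
That branch fails; take E = 0 instead.
(A) alone gives A = 1.
Now (~A) is unsatisfied and unit — conflict.
Both values of E lead to a conflict.

UNSATISFIABLE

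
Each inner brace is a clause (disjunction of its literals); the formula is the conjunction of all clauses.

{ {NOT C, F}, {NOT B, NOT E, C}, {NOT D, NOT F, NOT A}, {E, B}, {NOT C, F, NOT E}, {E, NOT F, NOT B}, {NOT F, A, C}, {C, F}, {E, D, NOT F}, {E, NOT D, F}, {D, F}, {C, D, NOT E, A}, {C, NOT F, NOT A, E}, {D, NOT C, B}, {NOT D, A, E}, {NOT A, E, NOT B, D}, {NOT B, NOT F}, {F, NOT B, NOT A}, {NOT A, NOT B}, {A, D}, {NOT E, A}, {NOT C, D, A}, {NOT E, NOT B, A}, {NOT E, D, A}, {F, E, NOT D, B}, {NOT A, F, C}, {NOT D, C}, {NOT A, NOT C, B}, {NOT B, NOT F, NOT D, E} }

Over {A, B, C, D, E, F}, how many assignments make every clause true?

1

There are 2^6 = 64 truth assignments over (A, B, C, D, E, F).
Split on E. With E = true, the clauses containing E are satisfied and NOT E drops from the rest; 1 of the 2^5 = 32 assignments to the other variables satisfy what remains.
With E = false, by the same count on the reduced clause set, 0 assignments work.
Total: 1 + 0 = 1.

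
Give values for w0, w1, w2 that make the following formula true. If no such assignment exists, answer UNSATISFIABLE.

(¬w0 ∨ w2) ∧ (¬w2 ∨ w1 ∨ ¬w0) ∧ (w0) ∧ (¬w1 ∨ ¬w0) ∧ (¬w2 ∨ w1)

UNSATISFIABLE

(w0) alone gives w0 = True.
(w2) alone gives w2 = True.
(w1) alone gives w1 = True.
But (¬w1) is also a unit clause — contradiction.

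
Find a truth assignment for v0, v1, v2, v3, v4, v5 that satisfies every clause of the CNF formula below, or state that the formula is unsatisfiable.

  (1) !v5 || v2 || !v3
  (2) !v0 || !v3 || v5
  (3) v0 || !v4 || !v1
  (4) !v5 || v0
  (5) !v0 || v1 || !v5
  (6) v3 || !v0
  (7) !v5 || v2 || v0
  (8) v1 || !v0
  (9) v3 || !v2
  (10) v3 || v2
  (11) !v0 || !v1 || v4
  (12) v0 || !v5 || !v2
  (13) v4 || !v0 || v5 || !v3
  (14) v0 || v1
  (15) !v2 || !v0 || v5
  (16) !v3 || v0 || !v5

v0=false,  v1=true,  v2=true,  v3=true,  v4=false,  v5=false

Try v5 = false.
Try v0 = false.
(v1) alone gives v1 = true.
(!v4) alone gives v4 = false.
Try v3 = true.
All clauses hold; v2 can take either value.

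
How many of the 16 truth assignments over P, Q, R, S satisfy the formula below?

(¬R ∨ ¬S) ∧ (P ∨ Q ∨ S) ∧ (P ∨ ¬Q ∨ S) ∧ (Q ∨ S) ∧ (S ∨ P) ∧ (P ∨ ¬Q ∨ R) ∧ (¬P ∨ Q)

4

There are 2^4 = 16 truth assignments over (P, Q, R, S).
Split on S. With S = True, the clauses containing S are satisfied and ¬S drops from the rest; 2 of the 2^3 = 8 assignments to the other variables satisfy what remains.
With S = False, by the same count on the reduced clause set, 2 assignments work.
(One model: P=F, Q=F, R=F, S=T.)
Total: 2 + 2 = 4.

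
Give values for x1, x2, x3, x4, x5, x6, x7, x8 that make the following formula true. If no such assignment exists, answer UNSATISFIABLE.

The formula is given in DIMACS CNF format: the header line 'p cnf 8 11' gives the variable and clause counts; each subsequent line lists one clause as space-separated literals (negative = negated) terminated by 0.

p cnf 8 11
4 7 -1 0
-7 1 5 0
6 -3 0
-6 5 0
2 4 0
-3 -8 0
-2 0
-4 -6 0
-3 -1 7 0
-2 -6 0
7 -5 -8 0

The clause (¬x2) is unit, so x2 = False.
The clause (x4) is unit, so x4 = True.
The clause (¬x6) is unit, so x6 = False.
The clause (¬x3) is unit, so x3 = False.
Try x7 = True.
Try x1 = True.
Every clause is now satisfied; x5, x8 are unconstrained.

x1=True; x2=False; x3=False; x4=True; x5=False; x6=False; x7=True; x8=True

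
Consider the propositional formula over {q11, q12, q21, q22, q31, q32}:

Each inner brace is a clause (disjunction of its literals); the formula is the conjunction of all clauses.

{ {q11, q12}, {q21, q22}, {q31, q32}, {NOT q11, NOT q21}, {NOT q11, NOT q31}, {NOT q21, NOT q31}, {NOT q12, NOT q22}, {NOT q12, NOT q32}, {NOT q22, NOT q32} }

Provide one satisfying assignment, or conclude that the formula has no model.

Suppose q11 = true.
Unit clause (NOT q21) forces q21 = false.
Unit clause (q22) forces q22 = true.
Unit clause (NOT q31) forces q31 = false.
Unit clause (q32) forces q32 = true.
But (NOT q32) is also a unit clause — contradiction.
That branch fails; take q11 = false instead.
Unit clause (q12) forces q12 = true.
Unit clause (NOT q22) forces q22 = false.
Unit clause (q21) forces q21 = true.
Unit clause (NOT q31) forces q31 = false.
Unit clause (q32) forces q32 = true.
But (NOT q32) is also a unit clause — contradiction.
Either choice for q11 ends in contradiction.

UNSATISFIABLE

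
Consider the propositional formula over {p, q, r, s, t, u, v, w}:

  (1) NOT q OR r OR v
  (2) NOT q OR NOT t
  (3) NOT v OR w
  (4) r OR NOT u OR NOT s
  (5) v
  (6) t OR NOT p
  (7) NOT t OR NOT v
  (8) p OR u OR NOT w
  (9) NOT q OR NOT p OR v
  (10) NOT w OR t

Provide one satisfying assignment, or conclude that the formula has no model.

UNSATISFIABLE

(v) alone gives v = true.
(w) alone gives w = true.
(NOT t) alone gives t = false.
But (t) is also a unit clause — contradiction.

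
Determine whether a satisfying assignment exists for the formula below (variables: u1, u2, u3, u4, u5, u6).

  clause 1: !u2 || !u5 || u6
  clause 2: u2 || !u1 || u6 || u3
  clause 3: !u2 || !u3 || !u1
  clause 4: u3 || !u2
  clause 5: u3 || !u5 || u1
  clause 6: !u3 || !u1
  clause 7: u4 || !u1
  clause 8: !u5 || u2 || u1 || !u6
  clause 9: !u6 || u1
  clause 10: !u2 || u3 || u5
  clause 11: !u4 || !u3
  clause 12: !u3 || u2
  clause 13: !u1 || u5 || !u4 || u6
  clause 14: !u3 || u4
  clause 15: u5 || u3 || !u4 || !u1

Branch on u3: set u3 = false.
The clause (!u2) is unit, so u2 = false.
Branch on u1: set u1 = false.
The clause (!u5) is unit, so u5 = false.
The clause (!u6) is unit, so u6 = false.
No clause remains; u4 is free.
A satisfying assignment: u1: false, u2: false, u3: false, u4: true, u5: false, u6: false.

Satisfiable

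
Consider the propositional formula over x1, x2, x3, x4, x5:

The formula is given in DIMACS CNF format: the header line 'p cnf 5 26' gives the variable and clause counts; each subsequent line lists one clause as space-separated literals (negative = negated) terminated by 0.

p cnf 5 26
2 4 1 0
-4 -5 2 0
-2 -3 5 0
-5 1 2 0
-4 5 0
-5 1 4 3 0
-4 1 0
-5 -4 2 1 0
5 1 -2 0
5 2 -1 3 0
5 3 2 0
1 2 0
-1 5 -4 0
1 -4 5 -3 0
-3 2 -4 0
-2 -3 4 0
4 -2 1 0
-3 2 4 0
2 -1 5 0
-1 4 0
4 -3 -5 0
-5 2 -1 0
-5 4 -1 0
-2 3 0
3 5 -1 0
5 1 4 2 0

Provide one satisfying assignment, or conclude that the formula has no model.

x1=True; x2=True; x3=True; x4=True; x5=True

Suppose x4 = True.
The clause (x5) is unit, so x5 = True.
The clause (x2) is unit, so x2 = True.
The clause (x1) is unit, so x1 = True.
The clause (x3) is unit, so x3 = True.
This assignment satisfies each clause.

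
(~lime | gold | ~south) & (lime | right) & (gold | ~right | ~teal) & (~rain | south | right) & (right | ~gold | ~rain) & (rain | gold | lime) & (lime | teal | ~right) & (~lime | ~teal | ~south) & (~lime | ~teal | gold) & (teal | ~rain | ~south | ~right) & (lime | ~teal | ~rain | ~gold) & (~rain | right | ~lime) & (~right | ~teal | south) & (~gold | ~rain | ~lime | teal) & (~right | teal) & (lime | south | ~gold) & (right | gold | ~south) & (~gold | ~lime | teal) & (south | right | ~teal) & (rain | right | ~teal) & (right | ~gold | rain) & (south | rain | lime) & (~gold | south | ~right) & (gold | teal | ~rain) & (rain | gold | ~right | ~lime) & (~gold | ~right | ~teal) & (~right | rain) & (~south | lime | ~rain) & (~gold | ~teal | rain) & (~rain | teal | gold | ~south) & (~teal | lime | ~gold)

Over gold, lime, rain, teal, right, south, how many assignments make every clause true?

There are 2^6 = 64 truth assignments over (gold, lime, rain, teal, right, south).
Split on rain. With rain = 1, the clauses containing rain are satisfied and ~rain drops from the rest; 0 of the 2^5 = 32 assignments to the other variables satisfy what remains.
With rain = 0, by the same count on the reduced clause set, 1 assignment works.
(One model: gold=F, lime=T, rain=F, teal=F, right=F, south=F.)
Total: 0 + 1 = 1.

1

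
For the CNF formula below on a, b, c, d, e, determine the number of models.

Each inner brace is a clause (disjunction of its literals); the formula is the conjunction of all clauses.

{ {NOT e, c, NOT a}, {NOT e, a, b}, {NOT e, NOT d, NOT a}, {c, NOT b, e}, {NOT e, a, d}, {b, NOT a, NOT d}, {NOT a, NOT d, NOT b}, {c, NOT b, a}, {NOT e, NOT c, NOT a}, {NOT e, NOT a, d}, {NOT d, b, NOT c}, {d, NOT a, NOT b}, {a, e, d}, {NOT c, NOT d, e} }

There are 2^5 = 32 truth assignments over (a, b, c, d, e).
Split on c. With c = true, the clauses containing c are satisfied and NOT c drops from the rest; 2 of the 2^4 = 16 assignments to the other variables satisfy what remains.
With c = false, by the same count on the reduced clause set, 2 assignments work.
Total: 2 + 2 = 4.

4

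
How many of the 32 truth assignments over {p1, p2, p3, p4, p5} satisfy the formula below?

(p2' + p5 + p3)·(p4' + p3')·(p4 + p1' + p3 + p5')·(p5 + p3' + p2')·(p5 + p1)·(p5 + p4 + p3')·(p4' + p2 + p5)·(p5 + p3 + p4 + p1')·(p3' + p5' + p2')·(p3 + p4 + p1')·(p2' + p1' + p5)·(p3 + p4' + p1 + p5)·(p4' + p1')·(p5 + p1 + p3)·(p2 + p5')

2

There are 2^5 = 32 truth assignments over (p1, p2, p3, p4, p5).
Split on p3. With p3 = 1, the clauses containing p3 are satisfied and p3' drops from the rest; 0 of the 2^4 = 16 assignments to the other variables satisfy what remains.
With p3 = 0, by the same count on the reduced clause set, 2 assignments work.
(One model: p1=F, p2=T, p3=F, p4=F, p5=T.)
Total: 0 + 2 = 2.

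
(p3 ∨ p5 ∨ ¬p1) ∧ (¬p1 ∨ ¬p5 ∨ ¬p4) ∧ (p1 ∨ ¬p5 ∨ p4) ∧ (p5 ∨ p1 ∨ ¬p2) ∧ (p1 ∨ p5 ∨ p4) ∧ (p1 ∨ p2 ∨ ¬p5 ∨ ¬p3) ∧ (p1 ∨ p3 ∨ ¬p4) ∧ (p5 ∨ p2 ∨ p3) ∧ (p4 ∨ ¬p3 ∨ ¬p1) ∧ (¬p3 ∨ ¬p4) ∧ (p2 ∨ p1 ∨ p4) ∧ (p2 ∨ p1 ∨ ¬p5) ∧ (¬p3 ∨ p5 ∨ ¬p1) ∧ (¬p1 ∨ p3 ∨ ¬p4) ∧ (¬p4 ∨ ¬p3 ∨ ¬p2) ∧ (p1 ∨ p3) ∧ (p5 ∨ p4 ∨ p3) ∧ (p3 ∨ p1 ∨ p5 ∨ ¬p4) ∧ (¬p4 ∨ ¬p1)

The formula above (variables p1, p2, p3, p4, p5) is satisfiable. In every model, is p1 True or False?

True

Suppose p1 = False.
From the singleton clause (p3), p3 = True.
From the singleton clause (¬p4), p4 = False.
From the singleton clause (¬p5), p5 = False.
But (p5) is also a unit clause — contradiction.
So every satisfying assignment has p1 = True.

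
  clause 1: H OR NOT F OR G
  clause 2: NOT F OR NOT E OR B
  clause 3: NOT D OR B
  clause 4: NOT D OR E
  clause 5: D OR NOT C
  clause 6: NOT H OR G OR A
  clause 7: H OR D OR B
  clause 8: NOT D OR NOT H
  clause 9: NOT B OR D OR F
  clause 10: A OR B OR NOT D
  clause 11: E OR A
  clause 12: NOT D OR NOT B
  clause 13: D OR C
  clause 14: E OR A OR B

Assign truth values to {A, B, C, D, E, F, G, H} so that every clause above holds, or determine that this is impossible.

Try D = false.
The clause (NOT C) is unit, so C = false.
But (C) is also a unit clause — contradiction.
That branch fails; take D = true instead.
The clause (B) is unit, so B = true.
But (NOT B) is also a unit clause — contradiction.
Neither D = true nor D = false works.

UNSATISFIABLE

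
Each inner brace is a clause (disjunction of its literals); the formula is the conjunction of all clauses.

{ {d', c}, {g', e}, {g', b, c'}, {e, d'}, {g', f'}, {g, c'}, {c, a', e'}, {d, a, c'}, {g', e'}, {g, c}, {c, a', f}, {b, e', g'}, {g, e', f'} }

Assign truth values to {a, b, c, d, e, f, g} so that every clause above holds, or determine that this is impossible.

UNSATISFIABLE

Branch on d: set d = 0.
Branch on g: set g = 0.
Unit clause (c') forces c = 0.
Now (c) is unsatisfied and unit — conflict.
That branch fails; take g = 1 instead.
Unit clause (e) forces e = 1.
Now (e') is unsatisfied and unit — conflict.
Neither g = 1 nor g = 0 works.
That branch fails; take d = 1 instead.
Unit clause (c) forces c = 1.
Unit clause (e) forces e = 1.
Unit clause (g) forces g = 1.
Now (g') is unsatisfied and unit — conflict.
Neither d = 1 nor d = 0 works.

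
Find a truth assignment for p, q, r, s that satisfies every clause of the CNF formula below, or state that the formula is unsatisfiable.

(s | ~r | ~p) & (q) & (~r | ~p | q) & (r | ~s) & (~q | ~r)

The clause (q) is unit, so q = 1.
The clause (~r) is unit, so r = 0.
The clause (~s) is unit, so s = 0.
All clauses hold; p can take either value.

p=1,  q=1,  r=0,  s=0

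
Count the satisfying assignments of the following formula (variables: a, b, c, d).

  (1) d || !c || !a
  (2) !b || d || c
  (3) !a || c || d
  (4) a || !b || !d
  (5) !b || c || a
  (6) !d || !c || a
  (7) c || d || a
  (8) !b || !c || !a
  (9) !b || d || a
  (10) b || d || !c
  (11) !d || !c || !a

3

There are 2^4 = 16 truth assignments over (a, b, c, d).
Split on c. With c = true, the clauses containing c are satisfied and !c drops from the rest; 0 of the 2^3 = 8 assignments to the other variables satisfy what remains.
With c = false, by the same count on the reduced clause set, 3 assignments work.
(One model: a=F, b=F, c=F, d=T.)
Total: 0 + 3 = 3.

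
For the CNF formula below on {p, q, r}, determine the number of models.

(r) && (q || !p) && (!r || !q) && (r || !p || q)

There are 2^3 = 8 truth assignments over (p, q, r).
Check each against the 4 clauses (columns in the order p, q, r):
  F F F  ✗ fails (r)
  F F T  ✓ satisfies all
  F T F  ✗ fails (r)
  F T T  ✗ fails (!r || !q)
  T F F  ✗ fails (r)
  T F T  ✗ fails (q || !p)
  T T F  ✗ fails (r)
  T T T  ✗ fails (!r || !q)
1 of the 8 rows is a model.

1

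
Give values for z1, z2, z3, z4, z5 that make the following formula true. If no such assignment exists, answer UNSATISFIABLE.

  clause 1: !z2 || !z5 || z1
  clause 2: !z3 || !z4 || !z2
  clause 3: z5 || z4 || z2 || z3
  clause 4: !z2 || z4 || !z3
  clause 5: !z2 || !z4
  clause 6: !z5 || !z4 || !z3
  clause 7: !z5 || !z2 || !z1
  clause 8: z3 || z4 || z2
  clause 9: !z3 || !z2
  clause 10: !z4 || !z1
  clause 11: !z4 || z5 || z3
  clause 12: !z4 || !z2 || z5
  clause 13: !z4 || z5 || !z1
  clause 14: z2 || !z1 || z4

z1 ↦ false, z2 ↦ false, z3 ↦ false, z4 ↦ true, z5 ↦ true

Case z2 = false:
Case z3 = false:
(z4) alone gives z4 = true.
(!z1) alone gives z1 = false.
(z5) alone gives z5 = true.
This assignment satisfies each clause.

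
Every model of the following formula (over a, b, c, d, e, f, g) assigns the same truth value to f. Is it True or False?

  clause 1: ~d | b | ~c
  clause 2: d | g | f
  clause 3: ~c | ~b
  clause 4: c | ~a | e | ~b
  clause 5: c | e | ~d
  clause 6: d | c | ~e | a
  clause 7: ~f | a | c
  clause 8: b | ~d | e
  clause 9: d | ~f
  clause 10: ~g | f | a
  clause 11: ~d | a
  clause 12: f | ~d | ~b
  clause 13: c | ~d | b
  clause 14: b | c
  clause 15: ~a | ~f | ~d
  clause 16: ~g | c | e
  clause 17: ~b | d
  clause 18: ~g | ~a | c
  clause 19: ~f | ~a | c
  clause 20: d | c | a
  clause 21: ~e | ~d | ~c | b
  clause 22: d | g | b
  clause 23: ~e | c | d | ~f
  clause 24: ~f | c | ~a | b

False

Suppose f = 1.
Unit clause (d) forces d = 1.
Unit clause (a) forces a = 1.
But (~a) is also a unit clause — contradiction.
So every satisfying assignment has f = False.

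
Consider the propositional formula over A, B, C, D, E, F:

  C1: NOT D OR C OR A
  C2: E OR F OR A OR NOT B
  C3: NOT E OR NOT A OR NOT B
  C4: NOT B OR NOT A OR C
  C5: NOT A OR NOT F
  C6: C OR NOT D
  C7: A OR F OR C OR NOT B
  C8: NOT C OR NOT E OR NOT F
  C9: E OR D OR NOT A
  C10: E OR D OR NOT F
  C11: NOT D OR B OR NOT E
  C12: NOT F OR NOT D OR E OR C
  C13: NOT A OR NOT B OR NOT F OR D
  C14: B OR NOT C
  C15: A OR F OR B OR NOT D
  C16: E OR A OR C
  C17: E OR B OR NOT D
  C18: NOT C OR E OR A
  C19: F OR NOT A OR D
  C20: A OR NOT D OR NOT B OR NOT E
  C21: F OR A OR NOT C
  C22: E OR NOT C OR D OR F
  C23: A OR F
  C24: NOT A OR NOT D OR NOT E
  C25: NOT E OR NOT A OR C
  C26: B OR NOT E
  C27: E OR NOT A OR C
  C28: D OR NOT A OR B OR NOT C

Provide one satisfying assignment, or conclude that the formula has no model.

A ↦ false, B ↦ true, C ↦ false, D ↦ false, E ↦ true, F ↦ true

Branch on A: set A = false.
From the singleton clause (F), F = true.
Branch on D: set D = false.
From the singleton clause (E), E = true.
From the singleton clause (NOT C), C = false.
From the singleton clause (B), B = true.
Every clause now holds.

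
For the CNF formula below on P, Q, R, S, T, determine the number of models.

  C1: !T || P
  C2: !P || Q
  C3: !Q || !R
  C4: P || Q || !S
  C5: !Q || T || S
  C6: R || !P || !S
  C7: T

There are 2^5 = 32 truth assignments over (P, Q, R, S, T).
Split on S. With S = true, the clauses containing S are satisfied and !S drops from the rest; 0 of the 2^4 = 16 assignments to the other variables satisfy what remains.
With S = false, by the same count on the reduced clause set, 1 assignment works.
(One model: P=T, Q=T, R=F, S=F, T=T.)
Total: 0 + 1 = 1.

1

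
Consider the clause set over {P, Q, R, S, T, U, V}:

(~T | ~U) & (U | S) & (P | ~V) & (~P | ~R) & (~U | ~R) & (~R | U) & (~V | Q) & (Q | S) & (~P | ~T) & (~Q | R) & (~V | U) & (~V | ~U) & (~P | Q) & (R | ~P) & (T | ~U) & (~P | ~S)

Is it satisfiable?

Try T = 1.
Unit clause (~U) forces U = 0.
Unit clause (S) forces S = 1.
Unit clause (~R) forces R = 0.
Unit clause (~P) forces P = 0.
Unit clause (~V) forces V = 0.
Unit clause (~Q) forces Q = 0.
All clauses are satisfied.
A satisfying assignment: P: 0; Q: 0; R: 0; S: 1; T: 1; U: 0; V: 0.

Yes, satisfiable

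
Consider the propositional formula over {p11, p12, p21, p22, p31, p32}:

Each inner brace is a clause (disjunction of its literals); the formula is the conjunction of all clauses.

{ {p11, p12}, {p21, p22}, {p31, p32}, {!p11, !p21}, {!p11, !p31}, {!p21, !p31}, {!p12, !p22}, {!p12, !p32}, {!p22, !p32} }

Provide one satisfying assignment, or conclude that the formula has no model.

Case p11 = true:
(!p21) alone gives p21 = false.
(p22) alone gives p22 = true.
(!p31) alone gives p31 = false.
(p32) alone gives p32 = true.
But (!p32) is also a unit clause — contradiction.
That branch fails; take p11 = false instead.
(p12) alone gives p12 = true.
(!p22) alone gives p22 = false.
(p21) alone gives p21 = true.
(!p31) alone gives p31 = false.
(p32) alone gives p32 = true.
But (!p32) is also a unit clause — contradiction.
Both values of p11 lead to a conflict.

UNSATISFIABLE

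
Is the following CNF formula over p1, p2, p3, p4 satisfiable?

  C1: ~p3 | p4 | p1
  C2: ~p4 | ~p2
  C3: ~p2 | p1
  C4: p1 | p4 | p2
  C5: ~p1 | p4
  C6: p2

No, unsatisfiable

The clause (p2) is unit, so p2 = 1.
The clause (~p4) is unit, so p4 = 0.
The clause (p1) is unit, so p1 = 1.
That conflicts with the unit clause (~p1).
No assignment satisfies every clause.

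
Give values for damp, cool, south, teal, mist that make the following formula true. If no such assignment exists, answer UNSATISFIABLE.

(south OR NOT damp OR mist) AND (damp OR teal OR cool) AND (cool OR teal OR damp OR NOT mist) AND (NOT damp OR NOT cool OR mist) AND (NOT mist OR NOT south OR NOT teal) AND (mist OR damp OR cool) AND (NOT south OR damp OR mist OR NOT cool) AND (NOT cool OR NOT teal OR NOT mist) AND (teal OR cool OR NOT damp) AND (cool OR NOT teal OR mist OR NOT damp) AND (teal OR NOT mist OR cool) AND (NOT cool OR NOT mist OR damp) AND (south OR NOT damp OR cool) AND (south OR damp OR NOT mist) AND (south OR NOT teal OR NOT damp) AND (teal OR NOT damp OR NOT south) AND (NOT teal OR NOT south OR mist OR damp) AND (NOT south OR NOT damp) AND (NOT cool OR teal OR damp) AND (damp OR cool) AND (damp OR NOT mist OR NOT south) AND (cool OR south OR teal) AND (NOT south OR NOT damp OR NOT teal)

Branch on south: set south = false.
Branch on damp: set damp = false.
From the singleton clause (NOT mist), mist = false.
From the singleton clause (cool), cool = true.
From the singleton clause (teal), teal = true.
This assignment satisfies each clause.

damp=false,  cool=true,  south=false,  teal=true,  mist=false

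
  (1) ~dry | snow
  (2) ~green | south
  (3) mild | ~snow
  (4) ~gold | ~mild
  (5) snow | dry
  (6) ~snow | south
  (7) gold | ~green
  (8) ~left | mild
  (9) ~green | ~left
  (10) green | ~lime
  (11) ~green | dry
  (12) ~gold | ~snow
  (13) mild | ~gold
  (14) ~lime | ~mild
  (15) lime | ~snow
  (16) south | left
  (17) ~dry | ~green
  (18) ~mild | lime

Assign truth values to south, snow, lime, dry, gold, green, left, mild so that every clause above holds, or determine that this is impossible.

Case dry = 0:
From the singleton clause (snow), snow = 1.
From the singleton clause (mild), mild = 1.
From the singleton clause (~gold), gold = 0.
From the singleton clause (south), south = 1.
From the singleton clause (~green), green = 0.
From the singleton clause (~lime), lime = 0.
But (lime) is also a unit clause — contradiction.
So dry must be the other value — set dry = 1.
From the singleton clause (snow), snow = 1.
From the singleton clause (mild), mild = 1.
From the singleton clause (~gold), gold = 0.
From the singleton clause (south), south = 1.
From the singleton clause (~green), green = 0.
From the singleton clause (~lime), lime = 0.
But (lime) is also a unit clause — contradiction.
Both values of dry lead to a conflict.

UNSATISFIABLE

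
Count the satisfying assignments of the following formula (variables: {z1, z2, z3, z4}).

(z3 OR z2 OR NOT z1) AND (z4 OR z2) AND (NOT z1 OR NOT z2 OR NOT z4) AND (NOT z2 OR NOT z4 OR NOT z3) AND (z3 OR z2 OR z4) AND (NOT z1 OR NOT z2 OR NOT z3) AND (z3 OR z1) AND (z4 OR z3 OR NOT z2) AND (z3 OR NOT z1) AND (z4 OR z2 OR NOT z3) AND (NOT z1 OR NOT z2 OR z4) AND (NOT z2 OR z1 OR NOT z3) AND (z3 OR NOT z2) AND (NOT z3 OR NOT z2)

2

There are 2^4 = 16 truth assignments over (z1, z2, z3, z4).
Split on z4. With z4 = true, the clauses containing z4 are satisfied and NOT z4 drops from the rest; 2 of the 2^3 = 8 assignments to the other variables satisfy what remains.
With z4 = false, by the same count on the reduced clause set, 0 assignments work.
(One model: z1=F, z2=F, z3=T, z4=T.)
Total: 2 + 0 = 2.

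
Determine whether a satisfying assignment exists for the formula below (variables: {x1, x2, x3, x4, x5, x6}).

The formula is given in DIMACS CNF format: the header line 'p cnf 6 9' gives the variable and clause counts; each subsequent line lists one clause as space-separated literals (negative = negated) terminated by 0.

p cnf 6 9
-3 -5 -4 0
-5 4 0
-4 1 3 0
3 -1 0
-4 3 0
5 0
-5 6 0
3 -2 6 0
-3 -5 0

(x5) alone gives x5 = True.
(x4) alone gives x4 = True.
(¬x3) alone gives x3 = False.
But (x3) is also a unit clause — contradiction.
No assignment satisfies every clause.

No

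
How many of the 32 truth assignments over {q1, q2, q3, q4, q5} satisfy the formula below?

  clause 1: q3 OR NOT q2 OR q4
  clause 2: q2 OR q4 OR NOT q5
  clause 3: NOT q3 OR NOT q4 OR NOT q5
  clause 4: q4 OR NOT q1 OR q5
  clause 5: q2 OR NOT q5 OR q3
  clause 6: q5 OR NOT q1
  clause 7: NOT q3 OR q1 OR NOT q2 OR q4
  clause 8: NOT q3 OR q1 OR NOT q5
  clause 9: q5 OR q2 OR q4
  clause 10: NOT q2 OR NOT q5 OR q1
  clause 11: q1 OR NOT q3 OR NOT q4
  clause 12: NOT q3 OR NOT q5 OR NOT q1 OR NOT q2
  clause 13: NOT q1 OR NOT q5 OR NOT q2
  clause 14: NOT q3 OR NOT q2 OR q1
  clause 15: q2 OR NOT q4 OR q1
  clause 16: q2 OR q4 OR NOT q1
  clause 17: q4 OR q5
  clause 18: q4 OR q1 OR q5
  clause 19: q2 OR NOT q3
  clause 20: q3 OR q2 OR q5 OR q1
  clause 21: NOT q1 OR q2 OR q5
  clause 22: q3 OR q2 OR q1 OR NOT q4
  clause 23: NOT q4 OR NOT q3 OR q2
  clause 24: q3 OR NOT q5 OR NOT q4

1

There are 2^5 = 32 truth assignments over (q1, q2, q3, q4, q5).
Split on q5. With q5 = true, the clauses containing q5 are satisfied and NOT q5 drops from the rest; 0 of the 2^4 = 16 assignments to the other variables satisfy what remains.
With q5 = false, by the same count on the reduced clause set, 1 assignment works.
(One model: q1=F, q2=T, q3=F, q4=T, q5=F.)
Total: 0 + 1 = 1.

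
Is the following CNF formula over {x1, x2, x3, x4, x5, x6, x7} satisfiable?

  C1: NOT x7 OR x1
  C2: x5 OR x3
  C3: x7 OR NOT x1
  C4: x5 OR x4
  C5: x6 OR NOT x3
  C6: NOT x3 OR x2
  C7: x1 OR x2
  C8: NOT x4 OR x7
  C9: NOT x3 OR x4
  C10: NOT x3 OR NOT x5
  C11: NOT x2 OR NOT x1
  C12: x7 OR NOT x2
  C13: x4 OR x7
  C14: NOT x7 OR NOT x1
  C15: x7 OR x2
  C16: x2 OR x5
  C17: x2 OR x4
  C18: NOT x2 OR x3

Case x7 = false:
From the singleton clause (NOT x1), x1 = false.
From the singleton clause (x2), x2 = true.
That conflicts with the unit clause (NOT x2).
Backtrack on x7: now try x7 = true.
From the singleton clause (x1), x1 = true.
That conflicts with the unit clause (NOT x1).
Either choice for x7 ends in contradiction.
No assignment satisfies every clause.

No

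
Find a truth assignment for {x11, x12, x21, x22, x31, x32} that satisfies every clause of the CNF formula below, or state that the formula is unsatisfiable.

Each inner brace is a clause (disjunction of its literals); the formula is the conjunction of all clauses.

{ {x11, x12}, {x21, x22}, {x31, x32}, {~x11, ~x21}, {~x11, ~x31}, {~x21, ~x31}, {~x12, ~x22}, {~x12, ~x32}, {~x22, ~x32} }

UNSATISFIABLE

Suppose x11 = 1.
From the singleton clause (~x21), x21 = 0.
From the singleton clause (x22), x22 = 1.
From the singleton clause (~x31), x31 = 0.
From the singleton clause (x32), x32 = 1.
Now (~x32) is unsatisfied and unit — conflict.
So x11 must be the other value — set x11 = 0.
From the singleton clause (x12), x12 = 1.
From the singleton clause (~x22), x22 = 0.
From the singleton clause (x21), x21 = 1.
From the singleton clause (~x31), x31 = 0.
From the singleton clause (x32), x32 = 1.
Now (~x32) is unsatisfied and unit — conflict.
Neither x11 = 1 nor x11 = 0 works.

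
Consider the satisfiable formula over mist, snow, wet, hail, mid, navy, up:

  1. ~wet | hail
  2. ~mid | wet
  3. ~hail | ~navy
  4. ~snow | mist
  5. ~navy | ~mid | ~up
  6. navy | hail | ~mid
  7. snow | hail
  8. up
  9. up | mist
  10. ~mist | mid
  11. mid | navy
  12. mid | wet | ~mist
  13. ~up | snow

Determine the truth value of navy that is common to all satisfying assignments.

Suppose navy = 1.
From the singleton clause (~hail), hail = 0.
From the singleton clause (~wet), wet = 0.
From the singleton clause (~mid), mid = 0.
From the singleton clause (snow), snow = 1.
From the singleton clause (mist), mist = 1.
Now (~mist) is unsatisfied and unit — conflict.
So every satisfying assignment has navy = False.

False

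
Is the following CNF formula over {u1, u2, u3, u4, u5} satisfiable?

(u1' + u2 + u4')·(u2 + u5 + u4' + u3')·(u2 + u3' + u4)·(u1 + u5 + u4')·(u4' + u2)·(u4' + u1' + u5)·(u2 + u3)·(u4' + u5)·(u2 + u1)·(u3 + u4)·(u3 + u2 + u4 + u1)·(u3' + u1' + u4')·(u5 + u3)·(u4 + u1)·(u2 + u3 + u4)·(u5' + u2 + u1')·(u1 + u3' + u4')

Case u4 = 1:
Unit clause (u2) forces u2 = 1.
Unit clause (u5) forces u5 = 1.
Case u3 = 0:
All clauses hold; u1 can take either value.
A satisfying assignment: u1: 0,  u2: 1,  u3: 0,  u4: 1,  u5: 1.

Yes, satisfiable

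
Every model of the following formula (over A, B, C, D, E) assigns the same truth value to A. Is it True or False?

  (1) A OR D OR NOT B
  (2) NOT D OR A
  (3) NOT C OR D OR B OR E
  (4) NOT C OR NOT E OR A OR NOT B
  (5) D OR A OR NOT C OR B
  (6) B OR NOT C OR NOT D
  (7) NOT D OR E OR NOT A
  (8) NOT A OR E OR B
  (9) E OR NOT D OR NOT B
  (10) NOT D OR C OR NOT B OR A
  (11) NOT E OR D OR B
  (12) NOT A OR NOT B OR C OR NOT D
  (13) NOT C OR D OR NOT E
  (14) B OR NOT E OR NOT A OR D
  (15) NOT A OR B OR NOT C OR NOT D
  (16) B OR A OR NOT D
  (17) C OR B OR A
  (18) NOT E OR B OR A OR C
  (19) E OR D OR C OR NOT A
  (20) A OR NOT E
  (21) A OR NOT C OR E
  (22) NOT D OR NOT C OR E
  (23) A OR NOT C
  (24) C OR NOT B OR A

Suppose A = false.
From the singleton clause (NOT D), D = false.
From the singleton clause (NOT B), B = false.
From the singleton clause (NOT C), C = false.
Now (C) is unsatisfied and unit — conflict.
So every satisfying assignment has A = True.

True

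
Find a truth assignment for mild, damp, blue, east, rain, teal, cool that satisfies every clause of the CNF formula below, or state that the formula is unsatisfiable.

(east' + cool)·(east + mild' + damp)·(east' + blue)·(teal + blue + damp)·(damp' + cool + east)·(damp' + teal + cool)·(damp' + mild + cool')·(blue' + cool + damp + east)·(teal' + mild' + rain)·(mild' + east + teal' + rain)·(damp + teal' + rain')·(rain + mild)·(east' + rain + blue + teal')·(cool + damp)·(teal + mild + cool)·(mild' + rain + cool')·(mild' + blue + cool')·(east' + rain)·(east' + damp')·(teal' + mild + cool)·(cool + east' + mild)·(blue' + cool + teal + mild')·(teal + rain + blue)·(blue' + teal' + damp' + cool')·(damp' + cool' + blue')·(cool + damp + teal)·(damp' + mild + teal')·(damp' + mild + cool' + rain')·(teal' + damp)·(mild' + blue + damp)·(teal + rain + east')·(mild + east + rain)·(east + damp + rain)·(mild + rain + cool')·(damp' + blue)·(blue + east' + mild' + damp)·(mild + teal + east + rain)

mild=0, damp=0, blue=1, east=0, rain=1, teal=0, cool=1

Try east = 0.
Try mild = 0.
Unit clause (rain) forces rain = 1.
Try damp = 0.
Unit clause (teal') forces teal = 0.
Unit clause (blue) forces blue = 1.
Unit clause (cool) forces cool = 1.
Every clause now holds.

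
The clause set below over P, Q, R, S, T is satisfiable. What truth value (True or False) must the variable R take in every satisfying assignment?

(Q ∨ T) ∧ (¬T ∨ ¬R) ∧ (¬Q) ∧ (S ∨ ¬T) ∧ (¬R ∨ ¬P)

False

Suppose R = True.
(¬T) alone gives T = False.
(Q) alone gives Q = True.
Now (¬Q) is unsatisfied and unit — conflict.
So every satisfying assignment has R = False.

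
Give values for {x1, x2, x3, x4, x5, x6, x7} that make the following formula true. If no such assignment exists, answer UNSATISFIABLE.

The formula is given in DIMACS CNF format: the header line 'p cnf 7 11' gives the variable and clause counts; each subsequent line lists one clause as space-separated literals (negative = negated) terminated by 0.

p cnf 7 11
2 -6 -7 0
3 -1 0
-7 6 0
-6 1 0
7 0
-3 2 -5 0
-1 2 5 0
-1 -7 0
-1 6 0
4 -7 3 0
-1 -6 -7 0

From the singleton clause (x7), x7 = True.
From the singleton clause (x6), x6 = True.
From the singleton clause (x2), x2 = True.
From the singleton clause (x1), x1 = True.
Now (¬x1) is unsatisfied and unit — conflict.

UNSATISFIABLE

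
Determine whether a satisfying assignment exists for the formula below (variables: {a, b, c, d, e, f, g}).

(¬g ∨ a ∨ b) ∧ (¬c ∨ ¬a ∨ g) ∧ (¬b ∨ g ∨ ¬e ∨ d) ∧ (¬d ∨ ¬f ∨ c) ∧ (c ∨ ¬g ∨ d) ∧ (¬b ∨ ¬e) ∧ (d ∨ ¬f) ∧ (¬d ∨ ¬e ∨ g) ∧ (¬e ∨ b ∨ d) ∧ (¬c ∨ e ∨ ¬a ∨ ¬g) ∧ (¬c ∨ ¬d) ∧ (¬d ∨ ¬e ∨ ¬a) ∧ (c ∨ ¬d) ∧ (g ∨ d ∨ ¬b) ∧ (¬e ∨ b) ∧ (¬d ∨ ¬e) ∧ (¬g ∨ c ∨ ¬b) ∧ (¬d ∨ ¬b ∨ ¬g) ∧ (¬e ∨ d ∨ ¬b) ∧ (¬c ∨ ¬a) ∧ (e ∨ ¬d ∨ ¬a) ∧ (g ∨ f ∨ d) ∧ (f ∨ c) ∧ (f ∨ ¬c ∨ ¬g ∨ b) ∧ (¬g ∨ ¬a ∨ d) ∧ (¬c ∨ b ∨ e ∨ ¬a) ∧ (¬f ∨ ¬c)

Yes, satisfiable

Branch on b: set b = True.
Unit clause (¬e) forces e = False.
Branch on d: set d = False.
Unit clause (¬f) forces f = False.
Unit clause (g) forces g = True.
Unit clause (c) forces c = True.
Unit clause (¬a) forces a = False.
This assignment satisfies each clause.
A satisfying assignment: a=False; b=True; c=True; d=False; e=False; f=False; g=True.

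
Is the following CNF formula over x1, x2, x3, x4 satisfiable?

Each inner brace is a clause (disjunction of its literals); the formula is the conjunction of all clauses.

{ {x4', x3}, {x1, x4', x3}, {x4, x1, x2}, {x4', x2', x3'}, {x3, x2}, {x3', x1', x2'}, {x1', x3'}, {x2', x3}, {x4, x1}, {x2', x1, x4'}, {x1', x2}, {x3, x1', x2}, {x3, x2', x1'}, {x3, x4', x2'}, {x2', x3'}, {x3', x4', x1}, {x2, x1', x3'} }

Try x4 = 0.
The clause (x1) is unit, so x1 = 1.
The clause (x3') is unit, so x3 = 0.
The clause (x2) is unit, so x2 = 1.
Now (x2') is unsatisfied and unit — conflict.
So x4 must be the other value — set x4 = 1.
The clause (x3) is unit, so x3 = 1.
The clause (x2') is unit, so x2 = 0.
The clause (x1') is unit, so x1 = 0.
Now (x1) is unsatisfied and unit — conflict.
Neither x4 = 1 nor x4 = 0 works.
No assignment satisfies every clause.

No, unsatisfiable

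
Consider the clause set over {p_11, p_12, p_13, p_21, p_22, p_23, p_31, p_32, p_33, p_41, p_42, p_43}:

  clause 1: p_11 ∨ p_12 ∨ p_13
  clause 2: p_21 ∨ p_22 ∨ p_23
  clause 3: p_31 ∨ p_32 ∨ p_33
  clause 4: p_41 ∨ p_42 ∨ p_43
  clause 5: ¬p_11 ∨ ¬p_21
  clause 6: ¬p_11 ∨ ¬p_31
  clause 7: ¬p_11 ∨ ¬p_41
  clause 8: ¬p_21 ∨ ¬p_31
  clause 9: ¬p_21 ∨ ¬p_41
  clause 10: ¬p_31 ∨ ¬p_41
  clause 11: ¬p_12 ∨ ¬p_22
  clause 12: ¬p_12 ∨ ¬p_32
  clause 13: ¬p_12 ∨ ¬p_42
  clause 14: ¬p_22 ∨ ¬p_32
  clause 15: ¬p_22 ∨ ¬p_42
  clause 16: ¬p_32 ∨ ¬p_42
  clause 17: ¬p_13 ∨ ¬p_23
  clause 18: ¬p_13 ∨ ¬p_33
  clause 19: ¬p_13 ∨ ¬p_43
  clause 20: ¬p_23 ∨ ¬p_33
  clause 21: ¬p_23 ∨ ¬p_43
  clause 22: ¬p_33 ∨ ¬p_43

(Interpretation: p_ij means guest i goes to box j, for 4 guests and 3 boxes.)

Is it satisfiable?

Unsatisfiable

Try p_11 = False.
Try p_12 = True.
From the singleton clause (¬p_22), p_22 = False.
From the singleton clause (¬p_32), p_32 = False.
From the singleton clause (¬p_42), p_42 = False.
Try p_21 = True.
From the singleton clause (¬p_31), p_31 = False.
From the singleton clause (p_33), p_33 = True.
From the singleton clause (¬p_41), p_41 = False.
From the singleton clause (p_43), p_43 = True.
But (¬p_43) is also a unit clause — contradiction.
Backtrack on p_21: now try p_21 = False.
From the singleton clause (p_23), p_23 = True.
From the singleton clause (¬p_13), p_13 = False.
From the singleton clause (¬p_33), p_33 = False.
From the singleton clause (p_31), p_31 = True.
From the singleton clause (¬p_41), p_41 = False.
From the singleton clause (p_43), p_43 = True.
But (¬p_43) is also a unit clause — contradiction.
Either choice for p_21 ends in contradiction.
Backtrack on p_12: now try p_12 = False.
From the singleton clause (p_13), p_13 = True.
From the singleton clause (¬p_23), p_23 = False.
From the singleton clause (¬p_33), p_33 = False.
From the singleton clause (¬p_43), p_43 = False.
Try p_21 = True.
From the singleton clause (¬p_31), p_31 = False.
From the singleton clause (p_32), p_32 = True.
From the singleton clause (¬p_41), p_41 = False.
From the singleton clause (p_42), p_42 = True.
But (¬p_42) is also a unit clause — contradiction.
Backtrack on p_21: now try p_21 = False.
From the singleton clause (p_22), p_22 = True.
From the singleton clause (¬p_32), p_32 = False.
From the singleton clause (p_31), p_31 = True.
From the singleton clause (¬p_41), p_41 = False.
From the singleton clause (p_42), p_42 = True.
But (¬p_42) is also a unit clause — contradiction.
Either choice for p_21 ends in contradiction.
Either choice for p_12 ends in contradiction.
Backtrack on p_11: now try p_11 = True.
From the singleton clause (¬p_21), p_21 = False.
From the singleton clause (¬p_31), p_31 = False.
From the singleton clause (¬p_41), p_41 = False.
Try p_22 = True.
From the singleton clause (¬p_12), p_12 = False.
From the singleton clause (¬p_32), p_32 = False.
From the singleton clause (p_33), p_33 = True.
From the singleton clause (¬p_42), p_42 = False.
From the singleton clause (p_43), p_43 = True.
But (¬p_43) is also a unit clause — contradiction.
Backtrack on p_22: now try p_22 = False.
From the singleton clause (p_23), p_23 = True.
From the singleton clause (¬p_13), p_13 = False.
From the singleton clause (¬p_33), p_33 = False.
From the singleton clause (p_32), p_32 = True.
From the singleton clause (¬p_12), p_12 = False.
From the singleton clause (¬p_42), p_42 = False.
From the singleton clause (p_43), p_43 = True.
But (¬p_43) is also a unit clause — contradiction.
Either choice for p_22 ends in contradiction.
Either choice for p_11 ends in contradiction.
No assignment satisfies every clause.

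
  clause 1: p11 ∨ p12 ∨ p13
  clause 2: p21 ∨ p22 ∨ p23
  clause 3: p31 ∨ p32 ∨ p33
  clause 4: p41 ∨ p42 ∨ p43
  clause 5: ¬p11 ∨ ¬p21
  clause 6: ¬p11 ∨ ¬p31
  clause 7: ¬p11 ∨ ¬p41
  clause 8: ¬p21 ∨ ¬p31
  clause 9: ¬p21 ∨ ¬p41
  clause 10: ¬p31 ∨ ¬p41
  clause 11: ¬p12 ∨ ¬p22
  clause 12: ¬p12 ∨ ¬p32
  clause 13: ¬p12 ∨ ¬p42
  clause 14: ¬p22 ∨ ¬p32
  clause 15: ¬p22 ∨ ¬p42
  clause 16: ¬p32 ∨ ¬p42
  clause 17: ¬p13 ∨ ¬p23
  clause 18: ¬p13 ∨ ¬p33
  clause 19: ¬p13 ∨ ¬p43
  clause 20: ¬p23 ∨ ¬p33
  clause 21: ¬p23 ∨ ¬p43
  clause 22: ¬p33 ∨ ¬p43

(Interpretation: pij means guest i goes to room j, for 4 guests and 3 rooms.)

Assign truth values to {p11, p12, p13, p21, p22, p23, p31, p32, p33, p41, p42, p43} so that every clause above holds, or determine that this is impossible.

Try p11 = False.
Try p12 = True.
The clause (¬p22) is unit, so p22 = False.
The clause (¬p32) is unit, so p32 = False.
The clause (¬p42) is unit, so p42 = False.
Try p21 = True.
The clause (¬p31) is unit, so p31 = False.
The clause (p33) is unit, so p33 = True.
The clause (¬p41) is unit, so p41 = False.
The clause (p43) is unit, so p43 = True.
Now (¬p43) is unsatisfied and unit — conflict.
Backtrack on p21: now try p21 = False.
The clause (p23) is unit, so p23 = True.
The clause (¬p13) is unit, so p13 = False.
The clause (¬p33) is unit, so p33 = False.
The clause (p31) is unit, so p31 = True.
The clause (¬p41) is unit, so p41 = False.
The clause (p43) is unit, so p43 = True.
Now (¬p43) is unsatisfied and unit — conflict.
Either choice for p21 ends in contradiction.
Backtrack on p12: now try p12 = False.
The clause (p13) is unit, so p13 = True.
The clause (¬p23) is unit, so p23 = False.
The clause (¬p33) is unit, so p33 = False.
The clause (¬p43) is unit, so p43 = False.
Try p21 = True.
The clause (¬p31) is unit, so p31 = False.
The clause (p32) is unit, so p32 = True.
The clause (¬p41) is unit, so p41 = False.
The clause (p42) is unit, so p42 = True.
Now (¬p42) is unsatisfied and unit — conflict.
Backtrack on p21: now try p21 = False.
The clause (p22) is unit, so p22 = True.
The clause (¬p32) is unit, so p32 = False.
The clause (p31) is unit, so p31 = True.
The clause (¬p41) is unit, so p41 = False.
The clause (p42) is unit, so p42 = True.
Now (¬p42) is unsatisfied and unit — conflict.
Either choice for p21 ends in contradiction.
Either choice for p12 ends in contradiction.
Backtrack on p11: now try p11 = True.
The clause (¬p21) is unit, so p21 = False.
The clause (¬p31) is unit, so p31 = False.
The clause (¬p41) is unit, so p41 = False.
Try p22 = True.
The clause (¬p12) is unit, so p12 = False.
The clause (¬p32) is unit, so p32 = False.
The clause (p33) is unit, so p33 = True.
The clause (¬p42) is unit, so p42 = False.
The clause (p43) is unit, so p43 = True.
Now (¬p43) is unsatisfied and unit — conflict.
Backtrack on p22: now try p22 = False.
The clause (p23) is unit, so p23 = True.
The clause (¬p13) is unit, so p13 = False.
The clause (¬p33) is unit, so p33 = False.
The clause (p32) is unit, so p32 = True.
The clause (¬p12) is unit, so p12 = False.
The clause (¬p42) is unit, so p42 = False.
The clause (p43) is unit, so p43 = True.
Now (¬p43) is unsatisfied and unit — conflict.
Either choice for p22 ends in contradiction.
Either choice for p11 ends in contradiction.

UNSATISFIABLE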